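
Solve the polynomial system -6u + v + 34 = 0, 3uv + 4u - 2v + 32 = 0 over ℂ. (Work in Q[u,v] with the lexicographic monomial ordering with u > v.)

{(10/9, -82/3), (5, -4)}

Compute a lex Gröbner basis by Buchberger's algorithm.
f_1 = -6u + v + 34, LT = u.
f_2 = 3uv + 4u - 2v + 32, LT = uv.

S(f_1,f_2): lcm = uv. S = -\tfrac{4}{3}u - \tfrac{1}{6}v^{2} - 5v - \tfrac{32}{3}.
  reduce S modulo (f_1, f_2):
  remainder -\tfrac{1}{6}v^{2} - \tfrac{47}{9}v - \tfrac{164}{9} ≠ 0; add h_3 = -\tfrac{1}{6}v^{2} - \tfrac{47}{9}v - \tfrac{164}{9} to the basis.

The other S-polynomials (S(f_1,h_3), S(f_2,h_3)) all reduce to 0 modulo the current basis, so we have a Gröbner basis.
Inter-reduce: drop elements whose leading term is divisible by another's, tail-reduce, and make monic.
Reduced Gröbner basis: {u - \tfrac{1}{6}v - \tfrac{17}{3}, v^{2} + \tfrac{94}{3}v + \tfrac{328}{3}}.

The lex basis is triangular: the last element involves only v. Solving v^{2} + \tfrac{94}{3}v + \tfrac{328}{3} = 0 gives v ∈ {-82/3, -4}; substituting each value into the earlier elements determines the remaining variables.
  v = -82/3: the earlier basis element becomes u - \tfrac{10}{9} = 0, giving u = 10/9 — point (10/9, -82/3).
  v = -4: the earlier basis element becomes u - 5 = 0, giving u = 5 — point (5, -4).
A lex Gröbner basis triangularizes the system, enabling back-substitution.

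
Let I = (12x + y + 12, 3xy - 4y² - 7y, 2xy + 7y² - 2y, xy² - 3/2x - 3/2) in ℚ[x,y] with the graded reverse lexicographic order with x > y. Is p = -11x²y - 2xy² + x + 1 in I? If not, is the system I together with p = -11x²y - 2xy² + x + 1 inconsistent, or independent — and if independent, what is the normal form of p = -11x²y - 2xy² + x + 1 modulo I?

First compute the reduced Gröbner basis of I by Buchberger's algorithm.
f_1 = 12x + y + 12, LT = x.
f_2 = 3xy - 4y² - 7y, LT = xy.
f_3 = 2xy + 7y² - 2y, LT = xy.
f_4 = xy² - 3/2x - 3/2, LT = xy².

S(f_1,f_2): lcm = xy. S = 17/12y² + 10/3y.
  leading term y²: no divisor's leading term divides it; move 17/12y² to the remainder.
  leading term y: no divisor's leading term divides it; move 10/3y to the remainder.
  remainder 17/12y² + 10/3y ≠ 0; add h_5 = 17/12y² + 10/3y to the basis.

S(f_1,f_3): lcm = xy. S = -41/12y² + 2y.
  leading term y²: subtract (-41/17)·h_5 from -41/12y² + 2y → 512/51y
  leading term y: no divisor's leading term divides it; move 512/51y to the remainder.
  remainder 512/51y ≠ 0; add h_6 = 512/51y to the basis.

The other S-polynomials (S(f_1,f_4), S(f_2,f_3), S(f_2,f_4), S(f_3,f_4), S(f_1,h_5), S(f_2,h_5), S(f_3,h_5), S(f_4,h_5), S(f_1,h_6), S(f_2,h_6), S(f_3,h_6), S(f_4,h_6), S(h_5,h_6)) all reduce to 0 modulo the current basis, so we have a Gröbner basis.
Inter-reduce: drop elements whose leading term is divisible by another's, tail-reduce, and make monic.
Reduced Gröbner basis: {x + 1, y}.
Label its elements g_1 = x + 1, g_2 = y.

Reduce p = -11x²y - 2xy² + x + 1 modulo G:
  leading term x²y: subtract (-11xy)·g_1 from -11x²y - 2xy² + x + 1 → -2xy² + 11xy + x + 1
  leading term xy²: subtract (-2y²)·g_1 from -2xy² + 11xy + x + 1 → 11xy + 2y² + x + 1
  leading term xy: subtract (11y)·g_1 from 11xy + 2y² + x + 1 → 2y² + x - 11y + 1
  leading term y²: subtract (2y)·g_2 from 2y² + x - 11y + 1 → x - 11y + 1
  leading term x: subtract (1)·g_1 from x - 11y + 1 → -11y
  leading term y: subtract (-11)·g_2 from -11y → 0
  normal form = 0.
Since the normal form is 0, p ∈ I.

-11x²y - 2xy² + x + 1 lies in I (it reduces to 0).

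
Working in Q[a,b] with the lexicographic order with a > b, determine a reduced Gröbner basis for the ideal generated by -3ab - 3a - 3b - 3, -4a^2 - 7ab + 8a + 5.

f_1 = -3ab - 3a - 3b - 3, LT = ab.
f_2 = -4a^2 - 7ab + 8a + 5, LT = a^2.

S(f_1,f_2): lcm = a^2b. S = a^2 - 7/4ab^2 + 3ab + a + 5/4b.
  reduce S modulo (f_1, f_2):
  remainder 7/4b^2 - 7/4 ≠ 0; add g_3 = 7/4b^2 - 7/4 to the basis.

The other S-polynomials (S(f_1,g_3), S(f_2,g_3)) all reduce to 0 modulo the current basis, so we have a Gröbner basis.

G = {a^2 - 15/4a - 7/4b - 3, ab + a + b + 1, b^2 - 1}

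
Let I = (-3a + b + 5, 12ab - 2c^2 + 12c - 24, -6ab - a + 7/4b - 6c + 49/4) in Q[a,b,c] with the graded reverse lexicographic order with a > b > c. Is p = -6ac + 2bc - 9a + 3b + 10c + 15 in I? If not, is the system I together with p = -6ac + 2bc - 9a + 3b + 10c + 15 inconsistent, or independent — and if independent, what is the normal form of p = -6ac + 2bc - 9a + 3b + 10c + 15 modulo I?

First compute the reduced Gröbner basis of I by Buchberger's algorithm.
f_1 = -3a + b + 5, LT = a.
f_2 = 12ab - 2c^2 + 12c - 24, LT = ab.
f_3 = -6ab - a + 7/4b - 6c + 49/4, LT = ab.

S(f_1,f_2): lcm = ab. S = -1/3b^2 + 1/6c^2 - 5/3b - c + 2.
  leading term b^2: no divisor's leading term divides it; move -1/3b^2 to the remainder.
  leading term c^2: no divisor's leading term divides it; move 1/6c^2 to the remainder.
  leading term b: no divisor's leading term divides it; move -5/3b to the remainder.
  leading term c: no divisor's leading term divides it; move -c to the remainder.
  leading term 1: no divisor's leading term divides it; move 2 to the remainder.
  remainder -1/3b^2 + 1/6c^2 - 5/3b - c + 2 ≠ 0; add h_4 = -1/3b^2 + 1/6c^2 - 5/3b - c + 2 to the basis.

S(f_1,f_3): lcm = ab. S = -1/3b^2 - 1/6a - 11/8b - c + 49/24.
  leading term b^2: subtract (1)·h_4 from -1/3b^2 - 1/6a - 11/8b - c + 49/24 → -1/6c^2 - 1/6a + 7/24b + 1/24
  leading term c^2: no divisor's leading term divides it; move -1/6c^2 to the remainder.
  leading term a: subtract (1/18)·f_1 from -1/6a + 7/24b + 1/24 → 17/72b - 17/72
  leading term b: no divisor's leading term divides it; move 17/72b to the remainder.
  leading term 1: no divisor's leading term divides it; move -17/72 to the remainder.
  remainder -1/6c^2 + 17/72b - 17/72 ≠ 0; add h_5 = -1/6c^2 + 17/72b - 17/72 to the basis.

The other S-polynomials (S(f_2,f_3), S(f_1,h_4), S(f_2,h_4), S(f_3,h_4), S(f_1,h_5), S(f_2,h_5), S(f_3,h_5), S(h_4,h_5)) all reduce to 0 modulo the current basis, so we have a Gröbner basis.
Inter-reduce: drop elements whose leading term is divisible by another's, tail-reduce, and make monic.
Reduced Gröbner basis: {b^2 + 103/24b + 3c - 127/24, c^2 - 17/12b + 17/12, a - 1/3b - 5/3}.
Label its elements g_1 = b^2 + 103/24b + 3c - 127/24, g_2 = c^2 - 17/12b + 17/12, g_3 = a - 1/3b - 5/3.

Reduce p = -6ac + 2bc - 9a + 3b + 10c + 15 modulo G:
  leading term ac: subtract (-6c)·g_3 from -6ac + 2bc - 9a + 3b + 10c + 15 → -9a + 3b + 15
  leading term a: subtract (-9)·g_3 from -9a + 3b + 15 → 0
  normal form = 0.
Since the normal form is 0, p ∈ I.

-6ac + 2bc - 9a + 3b + 10c + 15 lies in I (it reduces to 0).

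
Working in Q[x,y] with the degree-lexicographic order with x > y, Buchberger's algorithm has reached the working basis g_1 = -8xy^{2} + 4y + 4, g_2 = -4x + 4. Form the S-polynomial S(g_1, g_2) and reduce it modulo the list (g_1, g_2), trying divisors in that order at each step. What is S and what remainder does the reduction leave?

S(g_1, g_2) = y^{2} - \tfrac{1}{2}y - \tfrac{1}{2}; remainder on division = y^{2} - \tfrac{1}{2}y - \tfrac{1}{2}.

lcm(LM(g_1), LM(g_2)) = xy^{2}.
S = (lcm/LT(g_1))·g_1 − (lcm/LT(g_2))·g_2 = y^{2} - \tfrac{1}{2}y - \tfrac{1}{2}.
Reduce S modulo (g_1, g_2) in that order:
  leading term y^{2}: no divisor's leading term divides it; move y^{2} to the remainder.
  leading term y: no divisor's leading term divides it; move -\tfrac{1}{2}y to the remainder.
  leading term 1: no divisor's leading term divides it; move -\tfrac{1}{2} to the remainder.
The remainder y^{2} - \tfrac{1}{2}y - \tfrac{1}{2} is nonzero, so it would be added as the next basis element.
An S-polynomial is built so that the two leading terms cancel; whether anything survives reduction is exactly the Gröbner-basis criterion.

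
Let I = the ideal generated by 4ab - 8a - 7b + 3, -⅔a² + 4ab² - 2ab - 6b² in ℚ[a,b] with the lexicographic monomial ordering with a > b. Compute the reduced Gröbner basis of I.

G = {a - 6/11b³ - 3b² + 13/44b - 21/44, b⁴ + 7/2b³ - 277/24b² - 5/4b - ⅜}

f_1 = 4ab - 8a - 7b + 3, LT = ab.
f_2 = -⅔a² + 4ab² - 2ab - 6b², LT = a².

S(f_1,f_2): lcm = a²b. S = -2a² + 6ab³ - 3ab² - 7/4ab + ¾a - 9b³.
  leading term a²: subtract (3)·f_2 from -2a² + 6ab³ - 3ab² - 7/4ab + ¾a - 9b³ → 6ab³ - 15ab² + 17/4ab + ¾a - 9b³ + 18b²
  leading term ab³: subtract (3/2b²)·f_1 from 6ab³ - 15ab² + 17/4ab + ¾a - 9b³ + 18b² → -3ab² + 17/4ab + ¾a + 3/2b³ + 27/2b²
  leading term ab²: subtract (-¾b)·f_1 from -3ab² + 17/4ab + ¾a + 3/2b³ + 27/2b² → -7/4ab + ¾a + 3/2b³ + 33/4b² + 9/4b
  leading term ab: subtract (-7/16)·f_1 from -7/4ab + ¾a + 3/2b³ + 33/4b² + 9/4b → -11/4a + 3/2b³ + 33/4b² - 13/16b + 21/16
  leading term a: no divisor's leading term divides it; move -11/4a to the remainder.
  leading term b³: no divisor's leading term divides it; move 3/2b³ to the remainder.
  leading term b²: no divisor's leading term divides it; move 33/4b² to the remainder.
  leading term b: no divisor's leading term divides it; move -13/16b to the remainder.
  leading term 1: no divisor's leading term divides it; move 21/16 to the remainder.
  remainder -11/4a + 3/2b³ + 33/4b² - 13/16b + 21/16 ≠ 0; add g_3 = -11/4a + 3/2b³ + 33/4b² - 13/16b + 21/16 to the basis.

S(f_1,g_3): lcm = ab. S = -2a + 6/11b⁴ + 3b³ - 13/44b² - 14/11b + ¾.
  leading term a: subtract (8/11)·g_3 from -2a + 6/11b⁴ + 3b³ - 13/44b² - 14/11b + ¾ → 6/11b⁴ + 21/11b³ - 277/44b² - 15/22b - 9/44
  leading term b⁴: no divisor's leading term divides it; move 6/11b⁴ to the remainder.
  leading term b³: no divisor's leading term divides it; move 21/11b³ to the remainder.
  leading term b²: no divisor's leading term divides it; move -277/44b² to the remainder.
  leading term b: no divisor's leading term divides it; move -15/22b to the remainder.
  leading term 1: no divisor's leading term divides it; move -9/44 to the remainder.
  remainder 6/11b⁴ + 21/11b³ - 277/44b² - 15/22b - 9/44 ≠ 0; add g_4 = 6/11b⁴ + 21/11b³ - 277/44b² - 15/22b - 9/44 to the basis.

The other S-polynomials (S(f_2,g_3), S(f_1,g_4), S(f_2,g_4), S(g_3,g_4)) all reduce to 0 modulo the current basis, so we have a Gröbner basis.
Inter-reduce: drop elements whose leading term is divisible by another's, tail-reduce, and make monic.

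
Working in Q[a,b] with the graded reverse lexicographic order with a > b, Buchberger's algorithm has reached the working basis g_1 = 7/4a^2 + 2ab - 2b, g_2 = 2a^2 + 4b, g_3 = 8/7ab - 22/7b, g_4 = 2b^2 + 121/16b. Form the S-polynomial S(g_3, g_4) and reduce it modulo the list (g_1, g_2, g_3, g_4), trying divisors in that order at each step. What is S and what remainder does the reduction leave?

lcm(LM(g_3), LM(g_4)) = ab^2.
S = (lcm/LT(g_3))·g_3 − (lcm/LT(g_4))·g_4 = -121/32ab - 11/4b^2.
Reduce S modulo (g_1, g_2, g_3, g_4) in that order:
  leading term ab: subtract (-847/256)·g_3 from -121/32ab - 11/4b^2 → -11/4b^2 - 1331/128b
  leading term b^2: subtract (-11/8)·g_4 from -11/4b^2 - 1331/128b → 0
The remainder is 0, so this S-polynomial contributes no new basis element.

S(g_3, g_4) = -121/32ab - 11/4b^2; remainder on division = 0.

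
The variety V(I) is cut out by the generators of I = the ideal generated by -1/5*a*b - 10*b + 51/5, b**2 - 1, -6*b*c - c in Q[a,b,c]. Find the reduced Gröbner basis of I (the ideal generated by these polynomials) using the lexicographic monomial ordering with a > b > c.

f_1 = -1/5*a*b - 10*b + 51/5, LT = a*b.
f_2 = b**2 - 1, LT = b**2.
f_3 = -6*b*c - c, LT = b*c.

S(f_1,f_2): lcm = a*b**2. S = a + 50*b**2 - 51*b.
  leading term a: no divisor's leading term divides it; move a to the remainder.
  leading term b**2: subtract (50)·f_2 from 50*b**2 - 51*b → -51*b + 50
  leading term b: no divisor's leading term divides it; move -51*b to the remainder.
  leading term 1: no divisor's leading term divides it; move 50 to the remainder.
  remainder a - 51*b + 50 ≠ 0; add g_4 = a - 51*b + 50 to the basis.

S(f_1,f_3): lcm = a*b*c. S = -1/6*a*c + 50*b*c - 51*c.
  leading term a*c: subtract (-1/6*c)·g_4 from -1/6*a*c + 50*b*c - 51*c → 83/2*b*c - 128/3*c
  leading term b*c: subtract (-83/12)·f_3 from 83/2*b*c - 128/3*c → -595/12*c
  leading term c: no divisor's leading term divides it; move -595/12*c to the remainder.
  remainder -595/12*c ≠ 0; add g_5 = -595/12*c to the basis.

The other S-polynomials (S(f_2,f_3), S(f_1,g_4), S(f_2,g_4), S(f_3,g_4), S(f_1,g_5), S(f_2,g_5), S(f_3,g_5), S(g_4,g_5)) all reduce to 0 modulo the current basis, so we have a Gröbner basis.
Inter-reduce: drop elements whose leading term is divisible by another's, tail-reduce, and make monic.

G = {a - 51*b + 50, b**2 - 1, c}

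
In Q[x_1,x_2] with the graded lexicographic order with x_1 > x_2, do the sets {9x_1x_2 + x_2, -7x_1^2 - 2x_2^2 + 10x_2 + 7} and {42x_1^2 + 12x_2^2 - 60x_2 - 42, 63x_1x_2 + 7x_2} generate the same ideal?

Since reduced Gröbner bases are canonical representatives of ideals under a given ordering, it suffices to compute and compare them.
Buchberger on the first generating set:
f_1 = 9x_1x_2 + x_2, LT = x_1x_2.
f_2 = -7x_1^2 - 2x_2^2 + 10x_2 + 7, LT = x_1^2.

S(f_1,f_2): lcm = x_1^2x_2. S = -2/7x_2^3 + 1/9x_1x_2 + 10/7x_2^2 + x_2.
  leading term x_2^3: no divisor's leading term divides it; move -2/7x_2^3 to the remainder.
  leading term x_1x_2: subtract (1/81)·f_1 from 1/9x_1x_2 + 10/7x_2^2 + x_2 → 10/7x_2^2 + 80/81x_2
  leading term x_2^2: no divisor's leading term divides it; move 10/7x_2^2 to the remainder.
  leading term x_2: no divisor's leading term divides it; move 80/81x_2 to the remainder.
  remainder -2/7x_2^3 + 10/7x_2^2 + 80/81x_2 ≠ 0; add g_3 = -2/7x_2^3 + 10/7x_2^2 + 80/81x_2 to the basis.

S(f_1,g_3): lcm = x_1x_2^3. S = 5x_1x_2^2 + 1/9x_2^3 + 280/81x_1x_2.
  leading term x_1x_2^2: subtract (5/9x_2)·f_1 from 5x_1x_2^2 + 1/9x_2^3 + 280/81x_1x_2 → 1/9x_2^3 + 280/81x_1x_2 - 5/9x_2^2
  leading term x_2^3: subtract (-7/18)·g_3 from 1/9x_2^3 + 280/81x_1x_2 - 5/9x_2^2 → 280/81x_1x_2 + 280/729x_2
  leading term x_1x_2: subtract (280/729)·f_1 from 280/81x_1x_2 + 280/729x_2 → 0
  remainder 0.

S(f_2,g_3): leading monomials are coprime, so the S-polynomial reduces to 0 (Buchberger's first criterion).
Every S-polynomial of the final basis reduces to 0, so we have a Gröbner basis.
Inter-reduce: drop elements whose leading term is divisible by another's, tail-reduce, and make monic.
Reduced Gröbner basis: {x_2^3 - 5x_2^2 - 280/81x_2, x_1^2 + 2/7x_2^2 - 10/7x_2 - 1, x_1x_2 + 1/9x_2}.

Buchberger on the second generating set:
h_1 = 42x_1^2 + 12x_2^2 - 60x_2 - 42, LT = x_1^2.
h_2 = 63x_1x_2 + 7x_2, LT = x_1x_2.

S(h_1,h_2): lcm = x_1^2x_2. S = 2/7x_2^3 - 1/9x_1x_2 - 10/7x_2^2 - x_2.
  leading term x_2^3: no divisor's leading term divides it; move 2/7x_2^3 to the remainder.
  leading term x_1x_2: subtract (-1/567)·h_2 from -1/9x_1x_2 - 10/7x_2^2 - x_2 → -10/7x_2^2 - 80/81x_2
  leading term x_2^2: no divisor's leading term divides it; move -10/7x_2^2 to the remainder.
  leading term x_2: no divisor's leading term divides it; move -80/81x_2 to the remainder.
  remainder 2/7x_2^3 - 10/7x_2^2 - 80/81x_2 ≠ 0; add k_3 = 2/7x_2^3 - 10/7x_2^2 - 80/81x_2 to the basis.

S(h_1,k_3): leading monomials are coprime, so the S-polynomial reduces to 0 (Buchberger's first criterion).
S(h_2,k_3): lcm = x_1x_2^3. S = 5x_1x_2^2 + 1/9x_2^3 + 280/81x_1x_2.
  leading term x_1x_2^2: subtract (5/63x_2)·h_2 from 5x_1x_2^2 + 1/9x_2^3 + 280/81x_1x_2 → 1/9x_2^3 + 280/81x_1x_2 - 5/9x_2^2
  leading term x_2^3: subtract (7/18)·k_3 from 1/9x_2^3 + 280/81x_1x_2 - 5/9x_2^2 → 280/81x_1x_2 + 280/729x_2
  leading term x_1x_2: subtract (40/729)·h_2 from 280/81x_1x_2 + 280/729x_2 → 0
  remainder 0.

Every S-polynomial of the final basis reduces to 0, so we have a Gröbner basis.
Inter-reduce: drop elements whose leading term is divisible by another's, tail-reduce, and make monic.
Reduced Gröbner basis: {x_2^3 - 5x_2^2 - 280/81x_2, x_1^2 + 2/7x_2^2 - 10/7x_2 - 1, x_1x_2 + 1/9x_2}.

These coincide, so the ideals are equal.
The choice of monomial ordering does not affect the verdict — as long as both bases are computed under the same ordering, their equality decides ideal equality.

Yes, the ideals are equal.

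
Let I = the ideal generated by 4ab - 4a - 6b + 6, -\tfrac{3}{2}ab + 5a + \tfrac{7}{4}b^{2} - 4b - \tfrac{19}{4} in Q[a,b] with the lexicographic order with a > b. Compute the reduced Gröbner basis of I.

This is the nonlinear analogue of row-reducing a linear system.

f_1 = 4ab - 4a - 6b + 6, LT = ab.
f_2 = -\tfrac{3}{2}ab + 5a + \tfrac{7}{4}b^{2} - 4b - \tfrac{19}{4}, LT = ab.

S(f_1,f_2): lcm = ab. S = \tfrac{7}{3}a + \tfrac{7}{6}b^{2} - \tfrac{25}{6}b - \tfrac{5}{3}.
  leading term a: no divisor's leading term divides it; move \tfrac{7}{3}a to the remainder.
  leading term b^{2}: no divisor's leading term divides it; move \tfrac{7}{6}b^{2} to the remainder.
  leading term b: no divisor's leading term divides it; move -\tfrac{25}{6}b to the remainder.
  leading term 1: no divisor's leading term divides it; move -\tfrac{5}{3} to the remainder.
  remainder \tfrac{7}{3}a + \tfrac{7}{6}b^{2} - \tfrac{25}{6}b - \tfrac{5}{3} ≠ 0; add g_3 = \tfrac{7}{3}a + \tfrac{7}{6}b^{2} - \tfrac{25}{6}b - \tfrac{5}{3} to the basis.

S(f_1,g_3): lcm = ab. S = -a - \tfrac{1}{2}b^{3} + \tfrac{25}{14}b^{2} - \tfrac{11}{14}b + \tfrac{3}{2}.
  leading term a: subtract (-\tfrac{3}{7})·g_3 from -a - \tfrac{1}{2}b^{3} + \tfrac{25}{14}b^{2} - \tfrac{11}{14}b + \tfrac{3}{2} → -\tfrac{1}{2}b^{3} + \tfrac{16}{7}b^{2} - \tfrac{18}{7}b + \tfrac{11}{14}
  leading term b^{3}: no divisor's leading term divides it; move -\tfrac{1}{2}b^{3} to the remainder.
  leading term b^{2}: no divisor's leading term divides it; move \tfrac{16}{7}b^{2} to the remainder.
  leading term b: no divisor's leading term divides it; move -\tfrac{18}{7}b to the remainder.
  leading term 1: no divisor's leading term divides it; move \tfrac{11}{14} to the remainder.
  remainder -\tfrac{1}{2}b^{3} + \tfrac{16}{7}b^{2} - \tfrac{18}{7}b + \tfrac{11}{14} ≠ 0; add g_4 = -\tfrac{1}{2}b^{3} + \tfrac{16}{7}b^{2} - \tfrac{18}{7}b + \tfrac{11}{14} to the basis.

The other S-polynomials (S(f_2,g_3), S(f_1,g_4), S(f_2,g_4), S(g_3,g_4)) all reduce to 0 modulo the current basis, so we have a Gröbner basis.
Inter-reduce: drop elements whose leading term is divisible by another's, tail-reduce, and make monic.

G = {a + \tfrac{1}{2}b^{2} - \tfrac{25}{14}b - \tfrac{5}{7}, b^{3} - \tfrac{32}{7}b^{2} + \tfrac{36}{7}b - \tfrac{11}{7}}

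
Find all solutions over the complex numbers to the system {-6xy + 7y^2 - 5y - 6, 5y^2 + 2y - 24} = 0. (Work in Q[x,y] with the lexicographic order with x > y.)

{(-193/60, -12/5), (1, 2)}

Compute a lex Gröbner basis by Buchberger's algorithm.
f_1 = -6xy + 7y^2 - 5y - 6, LT = xy.
f_2 = 5y^2 + 2y - 24, LT = y^2.

S(f_1,f_2): lcm = xy^2. S = -2/5xy + 24/5x - 7/6y^3 + 5/6y^2 + y.
  leading term xy: subtract (1/15)·f_1 from -2/5xy + 24/5x - 7/6y^3 + 5/6y^2 + y → 24/5x - 7/6y^3 + 11/30y^2 + 4/3y + 2/5
  leading term x: no divisor's leading term divides it; move 24/5x to the remainder.
  leading term y^3: subtract (-7/30y)·f_2 from -7/6y^3 + 11/30y^2 + 4/3y + 2/5 → 5/6y^2 - 64/15y + 2/5
  leading term y^2: subtract (1/6)·f_2 from 5/6y^2 - 64/15y + 2/5 → -23/5y + 22/5
  leading term y: no divisor's leading term divides it; move -23/5y to the remainder.
  leading term 1: no divisor's leading term divides it; move 22/5 to the remainder.
  remainder 24/5x - 23/5y + 22/5 ≠ 0; add h_3 = 24/5x - 23/5y + 22/5 to the basis.

The other S-polynomials (S(f_1,h_3), S(f_2,h_3)) all reduce to 0 modulo the current basis, so we have a Gröbner basis.
Inter-reduce: drop elements whose leading term is divisible by another's, tail-reduce, and make monic.
Reduced Gröbner basis: {x - 23/24y + 11/12, y^2 + 2/5y - 24/5}.

Since the basis is lex-ordered, y^2 + 2/5y - 24/5 is univariate in y. Its roots are {-12/5, 2}. Back-substituting each root into the other basis elements fixes the other coordinates.
  y = -12/5: the earlier basis element becomes x + 193/60 = 0, giving x = -193/60 — point (-193/60, -12/5).
  y = 2: the earlier basis element becomes x - 1 = 0, giving x = 1 — point (1, 2).
Each listed point satisfies every original equation (direct substitution).
Zero-dimensionality of the ideal guarantees finitely many solutions over ℂ.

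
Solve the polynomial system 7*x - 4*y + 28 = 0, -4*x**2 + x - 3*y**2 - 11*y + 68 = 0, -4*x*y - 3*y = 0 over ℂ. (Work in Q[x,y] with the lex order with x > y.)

{(-4, 0)}

Compute a lex Gröbner basis by Buchberger's algorithm.
f_1 = 7*x - 4*y + 28, LT = x.
f_2 = -4*x**2 + x - 3*y**2 - 11*y + 68, LT = x**2.
f_3 = -4*x*y - 3*y, LT = x*y.

S(f_1,f_2): lcm = x**2. S = -4/7*x*y + 17/4*x - 3/4*y**2 - 11/4*y + 17.
  leading term x*y: subtract (-4/49*y)·f_1 from -4/7*x*y + 17/4*x - 3/4*y**2 - 11/4*y + 17 → 17/4*x - 211/196*y**2 - 13/28*y + 17
  leading term x: subtract (17/28)·f_1 from 17/4*x - 211/196*y**2 - 13/28*y + 17 → -211/196*y**2 + 55/28*y
  leading term y**2: no divisor's leading term divides it; move -211/196*y**2 to the remainder.
  leading term y: no divisor's leading term divides it; move 55/28*y to the remainder.
  remainder -211/196*y**2 + 55/28*y ≠ 0; add h_4 = -211/196*y**2 + 55/28*y to the basis.

S(f_1,f_3): lcm = x*y. S = -4/7*y**2 + 13/4*y.
  leading term y**2: subtract (112/211)·h_4 from -4/7*y**2 + 13/4*y → 1863/844*y
  leading term y: no divisor's leading term divides it; move 1863/844*y to the remainder.
  remainder 1863/844*y ≠ 0; add h_5 = 1863/844*y to the basis.

The other S-polynomials (S(f_2,f_3), S(f_1,h_4), S(f_2,h_4), S(f_3,h_4), S(f_1,h_5), S(f_2,h_5), S(f_3,h_5), S(h_4,h_5)) all reduce to 0 modulo the current basis, so we have a Gröbner basis.
Inter-reduce: drop elements whose leading term is divisible by another's, tail-reduce, and make monic.
Reduced Gröbner basis: {x + 4, y}.

Since the basis is lex-ordered, y is univariate in y. Its roots are {0}. Back-substituting each root into the other basis elements fixes the other coordinates.
  y = 0: the earlier basis element becomes x + 4 = 0, giving x = -4 — point (-4, 0).
Check: every point annihilates each of the original generators.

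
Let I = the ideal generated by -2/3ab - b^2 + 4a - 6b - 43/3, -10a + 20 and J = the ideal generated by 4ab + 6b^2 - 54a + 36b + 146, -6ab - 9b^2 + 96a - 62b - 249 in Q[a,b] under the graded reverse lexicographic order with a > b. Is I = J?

No, the ideals differ.

For a fixed monomial order, each ideal has a unique reduced Gröbner basis; comparing bases decides equality.
Buchberger on the first generating set:
f_1 = -2/3ab - b^2 + 4a - 6b - 43/3, LT = ab.
f_2 = -10a + 20, LT = a.

S(f_1,f_2): lcm = ab. S = 3/2b^2 - 6a + 11b + 43/2.
  reduce S modulo (f_1, f_2):
  remainder 3/2b^2 + 11b + 19/2 ≠ 0; add g_3 = 3/2b^2 + 11b + 19/2 to the basis.

The other S-polynomials (S(f_1,g_3), S(f_2,g_3)) all reduce to 0 modulo the current basis, so we have a Gröbner basis.
Inter-reduce: drop elements whose leading term is divisible by another's, tail-reduce, and make monic.
Reduced Gröbner basis: {b^2 + 22/3b + 19/3, a - 2}.

Buchberger on the second generating set:
h_1 = 4ab + 6b^2 - 54a + 36b + 146, LT = ab.
h_2 = -6ab - 9b^2 + 96a - 62b - 249, LT = ab.

S(h_1,h_2): lcm = ab. S = 5/2a - 4/3b - 5.
  reduce S modulo (h_1, h_2):
  remainder 5/2a - 4/3b - 5 ≠ 0; add k_3 = 5/2a - 4/3b - 5 to the basis.

S(h_1,k_3): lcm = ab. S = 61/30b^2 - 27/2a + 11b + 73/2.
  reduce S modulo (h_1, h_2, k_3):
  remainder 61/30b^2 + 19/5b + 19/2 ≠ 0; add k_4 = 61/30b^2 + 19/5b + 19/2 to the basis.

The other S-polynomials (S(h_2,k_3), S(h_1,k_4), S(h_2,k_4), S(k_3,k_4)) all reduce to 0 modulo the current basis, so we have a Gröbner basis.
Inter-reduce: drop elements whose leading term is divisible by another's, tail-reduce, and make monic.
Reduced Gröbner basis: {b^2 + 114/61b + 285/61, a - 8/15b - 2}.

The bases are distinct; the ideals are different.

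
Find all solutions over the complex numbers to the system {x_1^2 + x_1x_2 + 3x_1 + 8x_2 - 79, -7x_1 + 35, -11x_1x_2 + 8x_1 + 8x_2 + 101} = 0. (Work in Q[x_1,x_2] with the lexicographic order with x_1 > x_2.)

Compute a lex Gröbner basis by Buchberger's algorithm.
f_1 = x_1^2 + x_1x_2 + 3x_1 + 8x_2 - 79, LT = x_1^2.
f_2 = -7x_1 + 35, LT = x_1.
f_3 = -11x_1x_2 + 8x_1 + 8x_2 + 101, LT = x_1x_2.

S(f_1,f_2): lcm = x_1^2. S = x_1x_2 + 8x_1 + 8x_2 - 79.
  leading term x_1x_2: subtract (-1/7x_2)·f_2 from x_1x_2 + 8x_1 + 8x_2 - 79 → 8x_1 + 13x_2 - 79
  leading term x_1: subtract (-8/7)·f_2 from 8x_1 + 13x_2 - 79 → 13x_2 - 39
  leading term x_2: no divisor's leading term divides it; move 13x_2 to the remainder.
  leading term 1: no divisor's leading term divides it; move -39 to the remainder.
  remainder 13x_2 - 39 ≠ 0; add h_4 = 13x_2 - 39 to the basis.

The other S-polynomials (S(f_1,f_3), S(f_2,f_3), S(f_1,h_4), S(f_2,h_4), S(f_3,h_4)) all reduce to 0 modulo the current basis, so we have a Gröbner basis.
Inter-reduce: drop elements whose leading term is divisible by another's, tail-reduce, and make monic.
Reduced Gröbner basis: {x_1 - 5, x_2 - 3}.

The lex basis is triangular: the last element involves only x_2. Solving x_2 - 3 = 0 gives x_2 ∈ {3}; substituting each value into the earlier elements determines the remaining variables.
  x_2 = 3: the earlier basis element becomes x_1 - 5 = 0, giving x_1 = 5 — point (5, 3).
Check: every point annihilates each of the original generators.

{(5, 3)}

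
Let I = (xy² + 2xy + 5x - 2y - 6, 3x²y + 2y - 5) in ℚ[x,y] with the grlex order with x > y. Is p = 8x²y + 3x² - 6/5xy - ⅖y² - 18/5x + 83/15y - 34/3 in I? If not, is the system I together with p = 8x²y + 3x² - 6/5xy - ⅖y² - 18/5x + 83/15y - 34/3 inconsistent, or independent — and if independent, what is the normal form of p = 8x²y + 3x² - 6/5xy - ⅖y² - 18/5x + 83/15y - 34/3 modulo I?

First compute the reduced Gröbner basis of I by Buchberger's algorithm.
f_1 = xy² + 2xy + 5x - 2y - 6, LT = xy².
f_2 = 3x²y + 2y - 5, LT = x²y.

S(f_1,f_2): lcm = x²y². S = 2x²y + 5x² - 2xy - ⅔y² - 6x + 5/3y.
  leading term x²y: subtract (⅔)·f_2 from 2x²y + 5x² - 2xy - ⅔y² - 6x + 5/3y → 5x² - 2xy - ⅔y² - 6x + ⅓y + 10/3
  leading term x²: no divisor's leading term divides it; move 5x² to the remainder.
  leading term xy: no divisor's leading term divides it; move -2xy to the remainder.
  leading term y²: no divisor's leading term divides it; move -⅔y² to the remainder.
  leading term x: no divisor's leading term divides it; move -6x to the remainder.
  leading term y: no divisor's leading term divides it; move ⅓y to the remainder.
  leading term 1: no divisor's leading term divides it; move 10/3 to the remainder.
  remainder 5x² - 2xy - ⅔y² - 6x + ⅓y + 10/3 ≠ 0; add h_3 = 5x² - 2xy - ⅔y² - 6x + ⅓y + 10/3 to the basis.

S(f_1,h_3): lcm = x²y². S = ⅖xy³ + 2/15y⁴ + 2x²y + 6/5xy² - 1/15y³ + 5x² - 2xy - ⅔y² - 6x.
  leading term xy³: subtract (⅖y)·f_1 from ⅖xy³ + 2/15y⁴ + 2x²y + 6/5xy² - 1/15y³ + 5x² - 2xy - ⅔y² - 6x → 2/15y⁴ + 2x²y + ⅖xy² - 1/15y³ + 5x² - 4xy + 2/15y² - 6x + 12/5y
  leading term y⁴: no divisor's leading term divides it; move 2/15y⁴ to the remainder.
  leading term x²y: subtract (⅔)·f_2 from 2x²y + ⅖xy² - 1/15y³ + 5x² - 4xy + 2/15y² - 6x + 12/5y → ⅖xy² - 1/15y³ + 5x² - 4xy + 2/15y² - 6x + 16/15y + 10/3
  leading term xy²: subtract (⅖)·f_1 from ⅖xy² - 1/15y³ + 5x² - 4xy + 2/15y² - 6x + 16/15y + 10/3 → -1/15y³ + 5x² - 24/5xy + 2/15y² - 8x + 28/15y + 86/15
  leading term y³: no divisor's leading term divides it; move -1/15y³ to the remainder.
  leading term x²: subtract (1)·h_3 from 5x² - 24/5xy + 2/15y² - 8x + 28/15y + 86/15 → -14/5xy + ⅘y² - 2x + 23/15y + 12/5
  leading term xy: no divisor's leading term divides it; move -14/5xy to the remainder.
  leading term y²: no divisor's leading term divides it; move ⅘y² to the remainder.
  leading term x: no divisor's leading term divides it; move -2x to the remainder.
  leading term y: no divisor's leading term divides it; move 23/15y to the remainder.
  leading term 1: no divisor's leading term divides it; move 12/5 to the remainder.
  remainder 2/15y⁴ - 1/15y³ - 14/5xy + ⅘y² - 2x + 23/15y + 12/5 ≠ 0; add h_4 = 2/15y⁴ - 1/15y³ - 14/5xy + ⅘y² - 2x + 23/15y + 12/5 to the basis.

S(f_2,h_3): lcm = x²y. S = ⅖xy² + 2/15y³ + 6/5xy - 1/15y² - 5/3.
  leading term xy²: subtract (⅖)·f_1 from ⅖xy² + 2/15y³ + 6/5xy - 1/15y² - 5/3 → 2/15y³ + ⅖xy - 1/15y² - 2x + ⅘y + 11/15
  leading term y³: no divisor's leading term divides it; move 2/15y³ to the remainder.
  leading term xy: no divisor's leading term divides it; move ⅖xy to the remainder.
  leading term y²: no divisor's leading term divides it; move -1/15y² to the remainder.
  leading term x: no divisor's leading term divides it; move -2x to the remainder.
  leading term y: no divisor's leading term divides it; move ⅘y to the remainder.
  leading term 1: no divisor's leading term divides it; move 11/15 to the remainder.
  remainder 2/15y³ + ⅖xy - 1/15y² - 2x + ⅘y + 11/15 ≠ 0; add h_5 = 2/15y³ + ⅖xy - 1/15y² - 2x + ⅘y + 11/15 to the basis.

The other S-polynomials (S(f_1,h_4), S(f_2,h_4), S(h_3,h_4), S(f_1,h_5), S(f_2,h_5), S(h_3,h_5), S(h_4,h_5)) all reduce to 0 modulo the current basis, so we have a Gröbner basis.
Inter-reduce: drop elements whose leading term is divisible by another's, tail-reduce, and make monic.
Reduced Gröbner basis: {xy² + 2xy + 5x - 2y - 6, y³ + 3xy - ½y² - 15x + 6y + 11/2, x² - ⅖xy - 2/15y² - 6/5x + 1/15y + ⅔}.
Label its elements g_1 = xy² + 2xy + 5x - 2y - 6, g_2 = y³ + 3xy - ½y² - 15x + 6y + 11/2, g_3 = x² - ⅖xy - 2/15y² - 6/5x + 1/15y + ⅔.

Reduce p = 8x²y + 3x² - 6/5xy - ⅖y² - 18/5x + 83/15y - 34/3 modulo G:
  leading term x²y: subtract (8y)·g_3 from 8x²y + 3x² - 6/5xy - ⅖y² - 18/5x + 83/15y - 34/3 → 16/5xy² + 16/15y³ + 3x² + 42/5xy - 14/15y² - 18/5x + ⅕y - 34/3
  leading term xy²: subtract (16/5)·g_1 from 16/5xy² + 16/15y³ + 3x² + 42/5xy - 14/15y² - 18/5x + ⅕y - 34/3 → 16/15y³ + 3x² + 2xy - 14/15y² - 98/5x + 33/5y + 118/15
  leading term y³: subtract (16/15)·g_2 from 16/15y³ + 3x² + 2xy - 14/15y² - 98/5x + 33/5y + 118/15 → 3x² - 6/5xy - ⅖y² - 18/5x + ⅕y + 2
  leading term x²: subtract (3)·g_3 from 3x² - 6/5xy - ⅖y² - 18/5x + ⅕y + 2 → 0
  normal form = 0.
Since the normal form is 0, p ∈ I.

Ideal membership is decidable via reduction modulo a Gröbner basis.

8x²y + 3x² - 6/5xy - ⅖y² - 18/5x + 83/15y - 34/3 lies in I (it reduces to 0).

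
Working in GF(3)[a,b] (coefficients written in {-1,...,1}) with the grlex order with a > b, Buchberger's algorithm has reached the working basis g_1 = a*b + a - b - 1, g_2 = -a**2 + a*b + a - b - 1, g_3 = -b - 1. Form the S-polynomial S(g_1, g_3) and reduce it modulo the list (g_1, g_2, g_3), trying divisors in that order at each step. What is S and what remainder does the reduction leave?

lcm(LM(g_1), LM(g_3)) = a*b.
S = (lcm/LT(g_1))·g_1 − (lcm/LT(g_3))·g_3 = -b - 1.
Reduce S modulo (g_1, g_2, g_3) in that order:
  leading term b: subtract (1)·g_3 from -b - 1 → 0
The remainder is 0, so this S-polynomial contributes no new basis element.

S(g_1, g_3) = -b - 1; remainder on division = 0.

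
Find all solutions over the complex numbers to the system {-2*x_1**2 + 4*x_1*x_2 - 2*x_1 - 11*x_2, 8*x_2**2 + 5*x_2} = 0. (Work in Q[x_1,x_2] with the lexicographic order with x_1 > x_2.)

{(-9/8 + sqrt(301)/8, -5/8), (-sqrt(301)/8 - 9/8, -5/8), (-1, 0), (0, 0)}

Compute a lex Gröbner basis by Buchberger's algorithm.
f_1 = -2*x_1**2 + 4*x_1*x_2 - 2*x_1 - 11*x_2, LT = x_1**2.
f_2 = 8*x_2**2 + 5*x_2, LT = x_2**2.

The S-polynomials (S(f_1,f_2)) all reduce to 0 modulo the current basis, so we have a Gröbner basis.
Inter-reduce: drop elements whose leading term is divisible by another's, tail-reduce, and make monic.
Reduced Gröbner basis: {x_1**2 - 2*x_1*x_2 + x_1 + 11/2*x_2, x_2**2 + 5/8*x_2}.

The lex basis is triangular: the last element involves only x_2. Solving x_2**2 + 5/8*x_2 = 0 gives x_2 ∈ {-5/8, 0}; substituting each value into the earlier elements determines the remaining variables.
  x_2 = -5/8: the earlier basis element becomes x_1**2 + 9/4*x_1 - 55/16 = 0, giving x_1 = -9/8 + sqrt(301)/8, -sqrt(301)/8 - 9/8 — points (-9/8 + sqrt(301)/8, -5/8), (-sqrt(301)/8 - 9/8, -5/8).
  x_2 = 0: the earlier basis element becomes x_1**2 + x_1 = 0, giving x_1 = -1, 0 — points (-1, 0), (0, 0).
Check: every point annihilates each of the original generators.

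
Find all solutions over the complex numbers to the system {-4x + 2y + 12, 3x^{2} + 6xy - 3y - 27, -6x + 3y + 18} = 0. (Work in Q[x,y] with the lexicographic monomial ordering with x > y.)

Compute a lex Gröbner basis by Buchberger's algorithm.
f_1 = -4x + 2y + 12, LT = x.
f_2 = 3x^{2} + 6xy - 3y - 27, LT = x^{2}.
f_3 = -6x + 3y + 18, LT = x.

S(f_1,f_2): lcm = x^{2}. S = -\tfrac{5}{2}xy - 3x + y + 9.
  reduce S modulo (f_1, f_2, f_3):
  remainder -\tfrac{5}{4}y^{2} - 8y ≠ 0; add h_4 = -\tfrac{5}{4}y^{2} - 8y to the basis.

The other S-polynomials (S(f_1,f_3), S(f_2,f_3), S(f_1,h_4), S(f_2,h_4), S(f_3,h_4)) all reduce to 0 modulo the current basis, so we have a Gröbner basis.
Inter-reduce: drop elements whose leading term is divisible by another's, tail-reduce, and make monic.
Reduced Gröbner basis: {x - \tfrac{1}{2}y - 3, y^{2} + \tfrac{32}{5}y}.

Elimination: the polynomial y^{2} + \tfrac{32}{5}y lies in the elimination ideal for y, so y ∈ {-32/5, 0}. For each such y, the remaining basis elements (now univariate) give the rest of the solution.
  y = -32/5: the earlier basis element becomes x + \tfrac{1}{5} = 0, giving x = -1/5 — point (-1/5, -32/5).
  y = 0: the earlier basis element becomes x - 3 = 0, giving x = 3 — point (3, 0).
This is the nonlinear analogue of row-reducing a linear system.

{(-1/5, -32/5), (3, 0)}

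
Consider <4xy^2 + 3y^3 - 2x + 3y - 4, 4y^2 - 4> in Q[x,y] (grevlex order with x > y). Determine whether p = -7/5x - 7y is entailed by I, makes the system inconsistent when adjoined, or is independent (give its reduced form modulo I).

First compute the reduced Gröbner basis of I by Buchberger's algorithm.
f_1 = 4xy^2 + 3y^3 - 2x + 3y - 4, LT = xy^2.
f_2 = 4y^2 - 4, LT = y^2.

S(f_1,f_2): lcm = xy^2. S = 3/4y^3 + 1/2x + 3/4y - 1.
  reduce S modulo (f_1, f_2):
  remainder 1/2x + 3/2y - 1 ≠ 0; add h_3 = 1/2x + 3/2y - 1 to the basis.

The other S-polynomials (S(f_1,h_3), S(f_2,h_3)) all reduce to 0 modulo the current basis, so we have a Gröbner basis.
Inter-reduce: drop elements whose leading term is divisible by another's, tail-reduce, and make monic.
Reduced Gröbner basis: {y^2 - 1, x + 3y - 2}.
Label its elements g_1 = y^2 - 1, g_2 = x + 3y - 2.

Reduce p = -7/5x - 7y modulo G:
  leading term x: subtract (-7/5)·g_2 from -7/5x - 7y → -14/5y - 14/5
  leading term y: no divisor's leading term divides it; move -14/5y to the remainder.
  leading term 1: no divisor's leading term divides it; move -14/5 to the remainder.
  normal form = -14/5y - 14/5.
The normal form is nonzero, so p ∉ I. Since p minus its normal form lies in I, I + (p) = I + (r) where r = -14/5y - 14/5; decide whether this ideal is the whole ring.
Run Buchberger on G together with r (pairs among the g_i already reduce to 0 since G is a Gröbner basis):
g_1 = y^2 - 1, LT = y^2.
g_2 = x + 3y - 2, LT = x.
r = -14/5y - 14/5, LT = y.

The S-polynomials (S(g_1,g_2), S(g_1,r), S(g_2,r)) all reduce to 0 modulo the current basis, so we have a Gröbner basis.
Inter-reduce: drop elements whose leading term is divisible by another's, tail-reduce, and make monic.
Reduced Gröbner basis: {x - 5, y + 1}.
The reduced Gröbner basis of I + (p) is {x - 5, y + 1} ≠ {1}, a proper ideal, so the enlarged system stays consistent: p is independent of I, with normal form -14/5y - 14/5.

-7/5x - 7y is independent of I; its normal form modulo I is -14/5y - 14/5.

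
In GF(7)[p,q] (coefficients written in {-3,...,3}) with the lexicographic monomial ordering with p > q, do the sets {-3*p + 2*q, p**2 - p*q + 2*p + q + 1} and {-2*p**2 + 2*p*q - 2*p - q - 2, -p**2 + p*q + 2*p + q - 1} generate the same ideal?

Equality of ideals is decidable: compute both reduced Gröbner bases (unique for the ordering) and check whether they agree.
Buchberger on the first generating set:
f_1 = -3*p + 2*q, LT = p.
f_2 = p**2 - p*q + 2*p + q + 1, LT = p**2.

S(f_1,f_2): lcm = p**2. S = -2*p*q - 2*p - q - 1.
  leading term p*q: subtract (3*q)·f_1 from -2*p*q - 2*p - q - 1 → -2*p + q**2 - q - 1
  leading term p: subtract (3)·f_1 from -2*p + q**2 - q - 1 → q**2 - 1
  leading term q**2: no divisor's leading term divides it; move q**2 to the remainder.
  leading term 1: no divisor's leading term divides it; move -1 to the remainder.
  remainder q**2 - 1 ≠ 0; add g_3 = q**2 - 1 to the basis.

S(f_1,g_3): leading monomials are coprime, so the S-polynomial reduces to 0 (Buchberger's first criterion).
S(f_2,g_3): leading monomials are coprime, so the S-polynomial reduces to 0 (Buchberger's first criterion).
Every S-polynomial of the final basis reduces to 0, so we have a Gröbner basis.
Inter-reduce: drop elements whose leading term is divisible by another's, tail-reduce, and make monic.
Reduced Gröbner basis: {p - 3*q, q**2 - 1}.

Buchberger on the second generating set:
h_1 = -2*p**2 + 2*p*q - 2*p - q - 2, LT = p**2.
h_2 = -p**2 + p*q + 2*p + q - 1, LT = p**2.

S(h_1,h_2): lcm = p**2. S = 3*p - 2*q.
  leading term p: no divisor's leading term divides it; move 3*p to the remainder.
  leading term q: no divisor's leading term divides it; move -2*q to the remainder.
  remainder 3*p - 2*q ≠ 0; add k_3 = 3*p - 2*q to the basis.

S(h_1,k_3): lcm = p**2. S = 2*p*q + p - 3*q + 1.
  leading term p*q: subtract (3*q)·k_3 from 2*p*q + p - 3*q + 1 → p - q**2 - 3*q + 1
  leading term p: subtract (-2)·k_3 from p - q**2 - 3*q + 1 → -q**2 + 1
  leading term q**2: no divisor's leading term divides it; move -q**2 to the remainder.
  leading term 1: no divisor's leading term divides it; move 1 to the remainder.
  remainder -q**2 + 1 ≠ 0; add k_4 = -q**2 + 1 to the basis.

S(h_2,k_3): lcm = p**2. S = 2*p*q - 2*p - q + 1.
  leading term p*q: subtract (3*q)·k_3 from 2*p*q - 2*p - q + 1 → -2*p - q**2 - q + 1
  leading term p: subtract (-3)·k_3 from -2*p - q**2 - q + 1 → -q**2 + 1
  leading term q**2: subtract (1)·k_4 from -q**2 + 1 → 0
  remainder 0.

S(h_1,k_4): leading monomials are coprime, so the S-polynomial reduces to 0 (Buchberger's first criterion).
S(h_2,k_4): leading monomials are coprime, so the S-polynomial reduces to 0 (Buchberger's first criterion).
S(k_3,k_4): leading monomials are coprime, so the S-polynomial reduces to 0 (Buchberger's first criterion).
Every S-polynomial of the final basis reduces to 0, so we have a Gröbner basis.
Inter-reduce: drop elements whose leading term is divisible by another's, tail-reduce, and make monic.
Reduced Gröbner basis: {p - 3*q, q**2 - 1}.

The two bases agree; hence the ideals are identical.

Yes, the ideals are equal.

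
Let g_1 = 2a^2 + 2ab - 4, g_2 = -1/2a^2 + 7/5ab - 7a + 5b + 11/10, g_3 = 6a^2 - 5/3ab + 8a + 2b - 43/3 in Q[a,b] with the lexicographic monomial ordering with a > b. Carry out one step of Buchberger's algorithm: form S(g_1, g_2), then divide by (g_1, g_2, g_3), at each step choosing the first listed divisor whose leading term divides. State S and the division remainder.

lcm(LM(g_1), LM(g_2)) = a^2.
S = (lcm/LT(g_1))·g_1 − (lcm/LT(g_2))·g_2 = 19/5ab - 14a + 10b + 1/5.
Reduce S modulo (g_1, g_2, g_3) in that order:
  leading term ab: no divisor's leading term divides it; move 19/5ab to the remainder.
  leading term a: no divisor's leading term divides it; move -14a to the remainder.
  leading term b: no divisor's leading term divides it; move 10b to the remainder.
  leading term 1: no divisor's leading term divides it; move 1/5 to the remainder.
The remainder 19/5ab - 14a + 10b + 1/5 is nonzero, so it would be added as the next basis element.
This is the inner loop of Buchberger's algorithm — each nonzero remainder becomes a new basis element.

S(g_1, g_2) = 19/5ab - 14a + 10b + 1/5; remainder on division = 19/5ab - 14a + 10b + 1/5.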